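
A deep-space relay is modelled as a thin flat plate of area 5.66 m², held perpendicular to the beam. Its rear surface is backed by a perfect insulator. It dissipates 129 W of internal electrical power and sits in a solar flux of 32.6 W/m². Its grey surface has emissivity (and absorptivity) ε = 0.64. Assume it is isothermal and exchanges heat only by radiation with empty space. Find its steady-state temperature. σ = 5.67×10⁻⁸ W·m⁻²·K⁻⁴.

At steady state, absorbed solar power + internal power = radiated power.
Absorbed: α·S·A_cross = 0.64·32.6·5.660 = 118.1 W (cross-section A).
Total input = 118.1 + 129 = 247.1 W.
Radiated: εσ·A_surf·T⁴ with A_surf = A = 5.660 m².
T⁴ = 247.1/(0.64·5.67×10⁻⁸·5.660) = 1.203×10⁹ K⁴.

T ≈ 186 K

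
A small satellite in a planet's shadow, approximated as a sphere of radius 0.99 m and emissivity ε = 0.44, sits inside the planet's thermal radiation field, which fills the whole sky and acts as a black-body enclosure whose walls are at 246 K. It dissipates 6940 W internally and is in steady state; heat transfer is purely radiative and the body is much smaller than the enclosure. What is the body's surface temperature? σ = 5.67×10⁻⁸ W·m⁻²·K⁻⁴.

T ≈ 403 K

For a small grey body in a large enclosure, net radiated power = εσA(T⁴ − T_w⁴).
Steady state: P = εσA(T⁴ − T_w⁴) with A = 4πr² = 12.32 m².
T⁴ = P/(εσA) + T_w⁴ = 6940/(0.44·5.67×10⁻⁸·12.32) + (246)⁴
    = 2.259×10¹⁰ + 3.662×10⁹ = 2.625×10¹⁰ K⁴.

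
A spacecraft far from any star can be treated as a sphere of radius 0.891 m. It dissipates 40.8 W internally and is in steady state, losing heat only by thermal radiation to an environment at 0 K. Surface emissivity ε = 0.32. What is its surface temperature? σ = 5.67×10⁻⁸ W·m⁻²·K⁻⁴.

Steady state: internal power = radiated power, P = εσA T⁴.
Radiating area A = 4πr² = 9.976 m².
T⁴ = P/(εσA) = 40.8/(0.32·5.67×10⁻⁸·9.976) = 2.254×10⁸ K⁴.
T = (2.254×10⁸)^(1/4).

T ≈ 123 K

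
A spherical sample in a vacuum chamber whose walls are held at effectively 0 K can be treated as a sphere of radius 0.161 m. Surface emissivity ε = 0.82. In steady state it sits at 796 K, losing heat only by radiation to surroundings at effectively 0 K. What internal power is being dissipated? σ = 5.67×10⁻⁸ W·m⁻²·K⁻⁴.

P ≈ 6080 W

Steady state: P = εσA T⁴.
A = 4πr² = 0.3257 m²; T⁴ = (796)⁴ = 4.015×10¹¹ K⁴.
P = 0.82 × 5.67×10⁻⁸ × 0.3257 × 4.015×10¹¹.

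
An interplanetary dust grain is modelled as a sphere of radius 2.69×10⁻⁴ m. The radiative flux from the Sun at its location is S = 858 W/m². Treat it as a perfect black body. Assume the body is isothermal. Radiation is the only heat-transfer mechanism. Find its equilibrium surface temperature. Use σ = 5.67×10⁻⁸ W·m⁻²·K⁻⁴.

T ≈ 248 K

At equilibrium, absorbed power = emitted power.
Absorbing cross-section = πr² = 2.273×10⁻⁷ m²; emitting surface = 4πr² = 9.093×10⁻⁷ m² (ratio 4).
S·A_cross = εσ·A_surf·T⁴  ⇒  T⁴ = S/(4σ).
T⁴ = 1.00·858/(4·5.67×10⁻⁸) = 3.783×10⁹ K⁴.
T = (3.783×10⁹)^(1/4).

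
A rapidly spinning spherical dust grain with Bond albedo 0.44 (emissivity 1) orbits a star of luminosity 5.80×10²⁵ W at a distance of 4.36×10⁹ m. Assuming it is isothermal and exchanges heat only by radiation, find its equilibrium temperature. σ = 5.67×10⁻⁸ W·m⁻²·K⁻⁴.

T ≈ 880 K

First find the stellar flux at distance d: S = L/(4πd²) = 5.80×10²⁵/(4π·(4.36×10⁹)²) = 2.428×10⁵ W/m².
For an isothermal sphere, absorbed (1−a)S·πr² = emitted σ·4πr²·T⁴, so T⁴ = (1−a)S/(4σ).
T⁴ = 0.560·2.428×10⁵/(4·5.67×10⁻⁸) = 5.995×10¹¹ K⁴.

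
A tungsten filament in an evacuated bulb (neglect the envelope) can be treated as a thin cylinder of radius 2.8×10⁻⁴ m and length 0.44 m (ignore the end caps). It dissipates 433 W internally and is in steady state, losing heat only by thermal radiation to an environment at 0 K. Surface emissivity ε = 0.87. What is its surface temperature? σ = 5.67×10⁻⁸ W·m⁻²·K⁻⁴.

T ≈ 1840 K

Steady state: internal power = radiated power, P = εσA T⁴.
Radiating area A = 2πrL = 7.741×10⁻⁴ m².
T⁴ = P/(εσA) = 433/(0.87·5.67×10⁻⁸·7.741×10⁻⁴) = 1.134×10¹³ K⁴.
T = (1.134×10¹³)^(1/4).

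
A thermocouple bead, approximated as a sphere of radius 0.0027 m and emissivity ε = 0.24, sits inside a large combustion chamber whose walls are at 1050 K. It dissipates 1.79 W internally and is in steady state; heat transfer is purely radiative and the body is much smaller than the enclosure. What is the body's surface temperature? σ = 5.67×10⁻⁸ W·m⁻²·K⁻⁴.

T ≈ 1280 K

For a small grey body in a large enclosure, net radiated power = εσA(T⁴ − T_w⁴).
Steady state: P = εσA(T⁴ − T_w⁴) with A = 4πr² = 9.161×10⁻⁵ m².
T⁴ = P/(εσA) + T_w⁴ = 1.79/(0.24·5.67×10⁻⁸·9.161×10⁻⁵) + (1050)⁴
    = 1.436×10¹² + 1.216×10¹² = 2.651×10¹² K⁴.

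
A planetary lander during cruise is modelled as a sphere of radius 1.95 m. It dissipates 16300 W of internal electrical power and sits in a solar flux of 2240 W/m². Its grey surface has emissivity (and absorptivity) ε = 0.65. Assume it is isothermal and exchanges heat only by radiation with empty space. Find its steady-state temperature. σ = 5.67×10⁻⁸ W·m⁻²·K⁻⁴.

At steady state, absorbed solar power + internal power = radiated power.
Absorbed: α·S·A_cross = 0.65·2240·11.95 = 17390 W (cross-section πr²).
Total input = 17390 + 16300 = 33690 W.
Radiated: εσ·A_surf·T⁴ with A_surf = 4πr² = 47.78 m².
T⁴ = 33690/(0.65·5.67×10⁻⁸·47.78) = 1.913×10¹⁰ K⁴.

T ≈ 372 K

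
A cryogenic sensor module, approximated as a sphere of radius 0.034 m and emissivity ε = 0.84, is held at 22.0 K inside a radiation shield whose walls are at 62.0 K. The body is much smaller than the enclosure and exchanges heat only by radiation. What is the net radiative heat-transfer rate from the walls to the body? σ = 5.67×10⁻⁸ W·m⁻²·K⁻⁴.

P_net ≈ 0.0101 W

For a small grey body in a large enclosure: P_net = εσA(T_body⁴ − T_wall⁴).
A = 4πr² = 0.01453 m²; T_body⁴ − T_wall⁴ = 2.343×10⁵ − 1.478×10⁷ = -1.454×10⁷ K⁴.
|P_net| = 0.84·5.67×10⁻⁸·0.01453·1.454×10⁷.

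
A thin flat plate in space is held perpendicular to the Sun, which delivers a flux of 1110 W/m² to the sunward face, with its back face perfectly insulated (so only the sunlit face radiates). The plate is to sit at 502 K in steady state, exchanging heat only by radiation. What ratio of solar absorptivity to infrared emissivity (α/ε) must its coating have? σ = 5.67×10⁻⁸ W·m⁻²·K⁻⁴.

α/ε ≈ 3.24

Balance: αS·A = εσ·1A·T⁴ ⇒ α/ε = σT⁴/S.
α/ε = 5.67×10⁻⁸·(502)⁴/1110 = 5.67×10⁻⁸·6.351×10¹⁰/1110.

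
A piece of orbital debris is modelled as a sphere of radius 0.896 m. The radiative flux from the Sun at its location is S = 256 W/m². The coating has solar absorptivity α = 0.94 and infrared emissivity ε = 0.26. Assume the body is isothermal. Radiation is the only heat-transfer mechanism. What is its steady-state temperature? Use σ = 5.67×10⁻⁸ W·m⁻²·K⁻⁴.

T ≈ 253 K

At equilibrium, absorbed power = emitted power.
Absorbing cross-section = πr² = 2.522 m²; emitting surface = 4πr² = 10.09 m² (ratio 4).
αS·A_cross = εσ·A_surf·T⁴  ⇒  T⁴ = αS/(ε·4σ).
T⁴ = 0.940·256/(0.26·4·5.67×10⁻⁸) = 4.081×10⁹ K⁴.
T = (4.081×10⁹)^(1/4).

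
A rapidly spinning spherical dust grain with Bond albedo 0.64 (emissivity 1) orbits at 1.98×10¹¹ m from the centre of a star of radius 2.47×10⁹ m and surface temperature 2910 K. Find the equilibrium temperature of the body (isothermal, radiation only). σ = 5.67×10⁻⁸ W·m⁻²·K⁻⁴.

The star's surface emits σT_*⁴; at distance d the flux is S = σT_*⁴(R_*/d)².
S = 5.67×10⁻⁸·(2910)⁴·(2.47×10⁹/1.98×10¹¹)² = 632.7 W/m².
For an isothermal sphere T⁴ = (1−a)S/(4σ) = 1.004×10⁹ K⁴.

T ≈ 178 K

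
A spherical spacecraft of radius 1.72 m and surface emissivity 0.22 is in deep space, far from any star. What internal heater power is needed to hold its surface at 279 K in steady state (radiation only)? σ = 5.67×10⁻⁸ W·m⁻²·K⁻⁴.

P ≈ 2810 W

P = εσ·4πr²·T⁴.
4πr² = 37.18 m²; T⁴ = 6.059×10⁹ K⁴.
P = 0.22·5.67×10⁻⁸·37.18·6.059×10⁹.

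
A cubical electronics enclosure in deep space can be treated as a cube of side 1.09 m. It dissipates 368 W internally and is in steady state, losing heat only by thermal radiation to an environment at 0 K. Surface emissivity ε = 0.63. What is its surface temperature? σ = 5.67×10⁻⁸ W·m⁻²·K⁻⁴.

T ≈ 195 K

Steady state: internal power = radiated power, P = εσA T⁴.
Radiating area A = 6L² = 7.129 m².
T⁴ = P/(εσA) = 368/(0.63·5.67×10⁻⁸·7.129) = 1.445×10⁹ K⁴.
T = (1.445×10⁹)^(1/4).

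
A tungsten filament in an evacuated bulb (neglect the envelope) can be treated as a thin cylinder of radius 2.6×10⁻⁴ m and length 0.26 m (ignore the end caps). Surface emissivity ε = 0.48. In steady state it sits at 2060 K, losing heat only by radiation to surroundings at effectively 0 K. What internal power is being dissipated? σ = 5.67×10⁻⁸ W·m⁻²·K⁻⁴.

Steady state: P = εσA T⁴.
A = 2πrL = 4.247×10⁻⁴ m²; T⁴ = (2060)⁴ = 1.801×10¹³ K⁴.
P = 0.48 × 5.67×10⁻⁸ × 4.247×10⁻⁴ × 1.801×10¹³.

P ≈ 208 W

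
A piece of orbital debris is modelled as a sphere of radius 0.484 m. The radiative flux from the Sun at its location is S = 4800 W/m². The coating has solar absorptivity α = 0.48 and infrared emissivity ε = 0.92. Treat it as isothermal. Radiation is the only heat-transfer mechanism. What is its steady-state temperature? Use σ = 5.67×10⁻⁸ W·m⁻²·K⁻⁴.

At equilibrium, absorbed power = emitted power.
Absorbing cross-section = πr² = 0.7359 m²; emitting surface = 4πr² = 2.944 m² (ratio 4).
αS·A_cross = εσ·A_surf·T⁴  ⇒  T⁴ = αS/(ε·4σ).
T⁴ = 0.480·4800/(0.92·4·5.67×10⁻⁸) = 1.104×10¹⁰ K⁴.
T = (1.104×10¹⁰)^(1/4).

T ≈ 324 K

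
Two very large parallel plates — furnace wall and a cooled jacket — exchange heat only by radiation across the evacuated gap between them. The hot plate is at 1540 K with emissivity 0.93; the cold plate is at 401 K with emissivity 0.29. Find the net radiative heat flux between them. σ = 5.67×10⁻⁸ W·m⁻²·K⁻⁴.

For two infinite grey parallel plates, q = σ(T₁⁴ − T₂⁴)/(1/ε₁ + 1/ε₂ − 1).
T₁⁴ − T₂⁴ = 5.624×10¹² − 2.586×10¹⁰ = 5.599×10¹² K⁴.
1/ε₁ + 1/ε₂ − 1 = 1.075 + 3.448 − 1 = 3.524.
q = 5.67×10⁻⁸ × 5.599×10¹² / 3.524.

q ≈ 90100 W/m²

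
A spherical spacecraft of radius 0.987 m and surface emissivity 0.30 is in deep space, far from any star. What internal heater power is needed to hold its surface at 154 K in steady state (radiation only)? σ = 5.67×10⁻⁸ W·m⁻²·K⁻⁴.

P = εσ·4πr²·T⁴.
4πr² = 12.24 m²; T⁴ = 5.624×10⁸ K⁴.
P = 0.30·5.67×10⁻⁸·12.24·5.624×10⁸.

P ≈ 117 W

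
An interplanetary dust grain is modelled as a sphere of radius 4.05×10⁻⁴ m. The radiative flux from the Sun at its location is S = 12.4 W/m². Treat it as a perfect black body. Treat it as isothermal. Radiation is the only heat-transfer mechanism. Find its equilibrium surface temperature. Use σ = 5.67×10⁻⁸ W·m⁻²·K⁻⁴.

T ≈ 86.0 K

At equilibrium, absorbed power = emitted power.
Absorbing cross-section = πr² = 5.153×10⁻⁷ m²; emitting surface = 4πr² = 2.061×10⁻⁶ m² (ratio 4).
S·A_cross = εσ·A_surf·T⁴  ⇒  T⁴ = S/(4σ).
T⁴ = 1.00·12.4/(4·5.67×10⁻⁸) = 5.467×10⁷ K⁴.
T = (5.467×10⁷)^(1/4).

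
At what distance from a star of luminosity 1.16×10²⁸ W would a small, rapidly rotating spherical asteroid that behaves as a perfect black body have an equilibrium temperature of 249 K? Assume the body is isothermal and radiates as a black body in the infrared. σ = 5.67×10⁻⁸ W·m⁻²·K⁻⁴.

For an isothermal black-emitting sphere, (1−a)S·πr² = σ·4πr²·T⁴ ⇒ S = 4σT⁴/(1−a).
S = 4·5.67×10⁻⁸·(249)⁴/1.00 = 871.8 W/m².
Flux falls as S = L/(4πd²), so d = √(L/(4πS)) = √(1.16×10²⁸/(4π·871.8)).

d ≈ 1.03×10¹² m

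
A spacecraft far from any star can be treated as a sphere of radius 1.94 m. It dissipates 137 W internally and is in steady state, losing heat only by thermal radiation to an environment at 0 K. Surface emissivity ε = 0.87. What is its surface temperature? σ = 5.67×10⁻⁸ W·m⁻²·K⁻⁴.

Steady state: internal power = radiated power, P = εσA T⁴.
Radiating area A = 4πr² = 47.29 m².
T⁴ = P/(εσA) = 137/(0.87·5.67×10⁻⁸·47.29) = 5.872×10⁷ K⁴.
T = (5.872×10⁷)^(1/4).

T ≈ 87.5 K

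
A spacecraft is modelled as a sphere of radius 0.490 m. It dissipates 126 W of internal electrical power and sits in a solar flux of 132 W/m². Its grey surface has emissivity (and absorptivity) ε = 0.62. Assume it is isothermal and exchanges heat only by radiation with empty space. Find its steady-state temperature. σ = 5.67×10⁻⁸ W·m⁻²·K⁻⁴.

At steady state, absorbed solar power + internal power = radiated power.
Absorbed: α·S·A_cross = 0.62·132·0.7543 = 61.73 W (cross-section πr²).
Total input = 61.73 + 126 = 187.7 W.
Radiated: εσ·A_surf·T⁴ with A_surf = 4πr² = 3.017 m².
T⁴ = 187.7/(0.62·5.67×10⁻⁸·3.017) = 1.770×10⁹ K⁴.

T ≈ 205 K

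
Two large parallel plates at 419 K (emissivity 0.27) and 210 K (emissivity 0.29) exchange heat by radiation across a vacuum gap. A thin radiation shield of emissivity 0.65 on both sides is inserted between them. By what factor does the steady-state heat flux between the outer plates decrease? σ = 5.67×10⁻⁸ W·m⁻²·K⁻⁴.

Without shield: q₀ = σΔ(T⁴)/(1/ε₁+1/ε₂−1) with denominator 6.152.
With shield the two gaps are in series; the resistances add: (1/ε₁+1/ε_s−1)+(1/ε_s+1/ε₂−1) = 4.242+3.987 = 8.229.
Heat-flux ratio q₀/q = 8.229/6.152.

factor ≈ 1.34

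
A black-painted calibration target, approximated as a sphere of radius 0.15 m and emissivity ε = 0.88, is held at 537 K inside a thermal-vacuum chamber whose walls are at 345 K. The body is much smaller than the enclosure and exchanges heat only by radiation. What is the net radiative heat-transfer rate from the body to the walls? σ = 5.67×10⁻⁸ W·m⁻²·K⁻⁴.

P_net ≈ 973 W

For a small grey body in a large enclosure: P_net = εσA(T_body⁴ − T_wall⁴).
A = 4πr² = 0.2827 m²; T_body⁴ − T_wall⁴ = 8.316×10¹⁰ − 1.417×10¹⁰ = 6.899×10¹⁰ K⁴.
|P_net| = 0.88·5.67×10⁻⁸·0.2827·6.899×10¹⁰.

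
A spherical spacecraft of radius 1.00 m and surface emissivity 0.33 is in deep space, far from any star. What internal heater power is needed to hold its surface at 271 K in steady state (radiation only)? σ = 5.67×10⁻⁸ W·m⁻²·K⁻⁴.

P ≈ 1270 W

P = εσ·4πr²·T⁴.
4πr² = 12.57 m²; T⁴ = 5.394×10⁹ K⁴.
P = 0.33·5.67×10⁻⁸·12.57·5.394×10⁹.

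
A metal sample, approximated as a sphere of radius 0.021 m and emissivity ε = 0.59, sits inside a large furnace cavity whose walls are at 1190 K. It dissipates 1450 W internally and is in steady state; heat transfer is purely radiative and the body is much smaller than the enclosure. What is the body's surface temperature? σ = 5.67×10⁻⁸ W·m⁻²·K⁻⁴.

For a small grey body in a large enclosure, net radiated power = εσA(T⁴ − T_w⁴).
Steady state: P = εσA(T⁴ − T_w⁴) with A = 4πr² = 0.005542 m².
T⁴ = P/(εσA) + T_w⁴ = 1450/(0.59·5.67×10⁻⁸·0.005542) + (1190)⁴
    = 7.821×10¹² + 2.005×10¹² = 9.827×10¹² K⁴.

T ≈ 1770 K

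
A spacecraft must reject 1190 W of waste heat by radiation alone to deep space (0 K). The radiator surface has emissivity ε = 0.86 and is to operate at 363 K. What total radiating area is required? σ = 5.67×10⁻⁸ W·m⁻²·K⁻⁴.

P = εσA T⁴ ⇒ A = P/(εσT⁴).
T⁴ = 1.736×10¹⁰ K⁴.
A = 1190/(0.86 × 5.67×10⁻⁸ × 1.736×10¹⁰).

A ≈ 1.41 m²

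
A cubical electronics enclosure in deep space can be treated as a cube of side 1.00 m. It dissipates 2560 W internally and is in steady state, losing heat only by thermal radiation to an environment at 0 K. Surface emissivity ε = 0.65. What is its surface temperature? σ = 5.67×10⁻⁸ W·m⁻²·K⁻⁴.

T ≈ 328 K

Steady state: internal power = radiated power, P = εσA T⁴.
Radiating area A = 6L² = 6.000 m².
T⁴ = P/(εσA) = 2560/(0.65·5.67×10⁻⁸·6.000) = 1.158×10¹⁰ K⁴.
T = (1.158×10¹⁰)^(1/4).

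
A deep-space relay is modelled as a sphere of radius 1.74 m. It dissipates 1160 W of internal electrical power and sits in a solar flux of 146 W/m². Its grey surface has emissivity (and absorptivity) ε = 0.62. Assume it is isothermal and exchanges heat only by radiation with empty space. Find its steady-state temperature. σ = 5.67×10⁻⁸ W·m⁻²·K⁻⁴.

At steady state, absorbed solar power + internal power = radiated power.
Absorbed: α·S·A_cross = 0.62·146·9.511 = 861.0 W (cross-section πr²).
Total input = 861.0 + 1160 = 2021 W.
Radiated: εσ·A_surf·T⁴ with A_surf = 4πr² = 38.05 m².
T⁴ = 2021/(0.62·5.67×10⁻⁸·38.05) = 1.511×10⁹ K⁴.

T ≈ 197 K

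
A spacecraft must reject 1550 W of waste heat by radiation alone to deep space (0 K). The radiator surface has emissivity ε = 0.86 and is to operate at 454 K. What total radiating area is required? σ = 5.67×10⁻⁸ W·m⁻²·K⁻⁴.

A ≈ 0.748 m²

P = εσA T⁴ ⇒ A = P/(εσT⁴).
T⁴ = 4.248×10¹⁰ K⁴.
A = 1550/(0.86 × 5.67×10⁻⁸ × 4.248×10¹⁰).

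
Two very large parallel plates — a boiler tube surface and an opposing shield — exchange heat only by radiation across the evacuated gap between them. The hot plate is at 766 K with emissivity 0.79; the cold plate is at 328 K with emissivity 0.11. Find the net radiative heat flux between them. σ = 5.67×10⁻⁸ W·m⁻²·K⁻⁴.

q ≈ 2020 W/m²

For two infinite grey parallel plates, q = σ(T₁⁴ − T₂⁴)/(1/ε₁ + 1/ε₂ − 1).
T₁⁴ − T₂⁴ = 3.443×10¹¹ − 1.157×10¹⁰ = 3.327×10¹¹ K⁴.
1/ε₁ + 1/ε₂ − 1 = 1.266 + 9.091 − 1 = 9.357.
q = 5.67×10⁻⁸ × 3.327×10¹¹ / 9.357.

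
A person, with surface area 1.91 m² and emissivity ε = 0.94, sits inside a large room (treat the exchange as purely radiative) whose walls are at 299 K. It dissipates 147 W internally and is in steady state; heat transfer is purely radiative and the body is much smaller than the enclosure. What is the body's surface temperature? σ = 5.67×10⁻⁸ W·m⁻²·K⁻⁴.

T ≈ 312 K

For a small grey body in a large enclosure, net radiated power = εσA(T⁴ − T_w⁴).
Steady state: P = εσA(T⁴ − T_w⁴) with A = 1.91 m².
T⁴ = P/(εσA) + T_w⁴ = 147/(0.94·5.67×10⁻⁸·1.910) + (299)⁴
    = 1.444×10⁹ + 7.993×10⁹ = 9.437×10⁹ K⁴.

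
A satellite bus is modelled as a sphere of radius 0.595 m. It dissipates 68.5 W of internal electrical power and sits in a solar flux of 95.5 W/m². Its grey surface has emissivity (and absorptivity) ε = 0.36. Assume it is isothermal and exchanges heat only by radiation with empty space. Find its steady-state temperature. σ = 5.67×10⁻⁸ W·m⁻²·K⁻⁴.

T ≈ 185 K

At steady state, absorbed solar power + internal power = radiated power.
Absorbed: α·S·A_cross = 0.36·95.5·1.112 = 38.24 W (cross-section πr²).
Total input = 38.24 + 68.5 = 106.7 W.
Radiated: εσ·A_surf·T⁴ with A_surf = 4πr² = 4.449 m².
T⁴ = 106.7/(0.36·5.67×10⁻⁸·4.449) = 1.175×10⁹ K⁴.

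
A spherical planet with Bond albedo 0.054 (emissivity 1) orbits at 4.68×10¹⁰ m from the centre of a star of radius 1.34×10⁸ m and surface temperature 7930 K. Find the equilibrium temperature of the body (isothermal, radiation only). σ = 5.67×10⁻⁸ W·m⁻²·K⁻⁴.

The star's surface emits σT_*⁴; at distance d the flux is S = σT_*⁴(R_*/d)².
S = 5.67×10⁻⁸·(7930)⁴·(1.34×10⁸/4.68×10¹⁰)² = 1838 W/m².
For an isothermal sphere T⁴ = (1−a)S/(4σ) = 7.667×10⁹ K⁴.

T ≈ 296 K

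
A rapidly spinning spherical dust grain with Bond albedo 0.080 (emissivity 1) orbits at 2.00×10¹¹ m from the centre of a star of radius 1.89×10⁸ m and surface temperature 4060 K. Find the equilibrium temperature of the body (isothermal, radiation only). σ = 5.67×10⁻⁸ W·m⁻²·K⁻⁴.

The star's surface emits σT_*⁴; at distance d the flux is S = σT_*⁴(R_*/d)².
S = 5.67×10⁻⁸·(4060)⁴·(1.89×10⁸/2.00×10¹¹)² = 13.76 W/m².
For an isothermal sphere T⁴ = (1−a)S/(4σ) = 5.581×10⁷ K⁴.

T ≈ 86.4 K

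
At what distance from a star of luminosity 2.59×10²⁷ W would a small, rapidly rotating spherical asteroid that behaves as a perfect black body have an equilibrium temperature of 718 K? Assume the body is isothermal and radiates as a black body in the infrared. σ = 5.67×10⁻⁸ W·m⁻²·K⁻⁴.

For an isothermal black-emitting sphere, (1−a)S·πr² = σ·4πr²·T⁴ ⇒ S = 4σT⁴/(1−a).
S = 4·5.67×10⁻⁸·(718)⁴/1.00 = 60280 W/m².
Flux falls as S = L/(4πd²), so d = √(L/(4πS)) = √(2.59×10²⁷/(4π·60280)).

d ≈ 5.85×10¹⁰ m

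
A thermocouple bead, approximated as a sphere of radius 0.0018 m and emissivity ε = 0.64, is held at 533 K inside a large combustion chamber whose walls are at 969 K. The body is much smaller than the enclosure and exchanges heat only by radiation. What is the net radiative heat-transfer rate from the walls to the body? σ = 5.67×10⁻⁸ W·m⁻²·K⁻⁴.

For a small grey body in a large enclosure: P_net = εσA(T_body⁴ − T_wall⁴).
A = 4πr² = 4.072×10⁻⁵ m²; T_body⁴ − T_wall⁴ = 8.071×10¹⁰ − 8.816×10¹¹ = -8.009×10¹¹ K⁴.
|P_net| = 0.64·5.67×10⁻⁸·4.072×10⁻⁵·8.009×10¹¹.

P_net ≈ 1.18 W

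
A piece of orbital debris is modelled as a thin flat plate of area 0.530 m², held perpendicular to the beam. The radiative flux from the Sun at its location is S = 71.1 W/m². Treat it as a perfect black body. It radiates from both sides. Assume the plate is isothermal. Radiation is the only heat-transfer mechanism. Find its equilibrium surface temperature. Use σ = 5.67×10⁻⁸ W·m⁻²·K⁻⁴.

T ≈ 158 K

At equilibrium, absorbed power = emitted power.
Absorbing cross-section = A = 0.5300 m²; emitting surface = 2A = 1.060 m² (ratio 2).
S·A_cross = εσ·A_surf·T⁴  ⇒  T⁴ = S/(2σ).
T⁴ = 1.00·71.1/(2·5.67×10⁻⁸) = 6.270×10⁸ K⁴.
T = (6.270×10⁸)^(1/4).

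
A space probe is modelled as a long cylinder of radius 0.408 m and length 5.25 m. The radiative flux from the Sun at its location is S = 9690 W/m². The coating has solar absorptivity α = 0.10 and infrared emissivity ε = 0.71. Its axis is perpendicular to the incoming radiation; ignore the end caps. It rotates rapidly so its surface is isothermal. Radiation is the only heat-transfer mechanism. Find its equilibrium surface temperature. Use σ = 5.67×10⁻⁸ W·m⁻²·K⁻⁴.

T ≈ 296 K

At equilibrium, absorbed power = emitted power.
Absorbing cross-section = 2rL = 4.284 m²; emitting surface = 2πrL = 13.46 m² (ratio π).
αS·A_cross = εσ·A_surf·T⁴  ⇒  T⁴ = αS/(ε·πσ).
T⁴ = 0.100·9690/(0.71·π·5.67×10⁻⁸) = 7.662×10⁹ K⁴.
T = (7.662×10⁹)^(1/4).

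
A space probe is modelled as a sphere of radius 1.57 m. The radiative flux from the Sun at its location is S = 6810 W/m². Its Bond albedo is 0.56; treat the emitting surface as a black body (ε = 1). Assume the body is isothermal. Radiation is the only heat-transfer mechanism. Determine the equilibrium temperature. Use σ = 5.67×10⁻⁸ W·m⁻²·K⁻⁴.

At equilibrium, absorbed power = emitted power.
Absorbing cross-section = πr² = 7.744 m²; emitting surface = 4πr² = 30.97 m² (ratio 4).
(1−a)S·A_cross = εσ·A_surf·T⁴  ⇒  T⁴ = (1−a)S/(4σ).
T⁴ = 0.440·6810/(4·5.67×10⁻⁸) = 1.321×10¹⁰ K⁴.
T = (1.321×10¹⁰)^(1/4).

T ≈ 339 K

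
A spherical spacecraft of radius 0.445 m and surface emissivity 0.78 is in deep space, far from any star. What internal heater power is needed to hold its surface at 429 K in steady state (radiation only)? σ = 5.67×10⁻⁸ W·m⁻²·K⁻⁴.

P ≈ 3730 W

P = εσ·4πr²·T⁴.
4πr² = 2.488 m²; T⁴ = 3.387×10¹⁰ K⁴.
P = 0.78·5.67×10⁻⁸·2.488·3.387×10¹⁰.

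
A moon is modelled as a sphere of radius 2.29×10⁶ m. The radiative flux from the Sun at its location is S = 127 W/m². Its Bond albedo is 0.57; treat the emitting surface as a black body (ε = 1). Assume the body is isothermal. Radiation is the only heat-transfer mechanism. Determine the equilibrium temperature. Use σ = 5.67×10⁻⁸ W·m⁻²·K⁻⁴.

At equilibrium, absorbed power = emitted power.
Absorbing cross-section = πr² = 1.647×10¹³ m²; emitting surface = 4πr² = 6.590×10¹³ m² (ratio 4).
(1−a)S·A_cross = εσ·A_surf·T⁴  ⇒  T⁴ = (1−a)S/(4σ).
T⁴ = 0.430·127/(4·5.67×10⁻⁸) = 2.408×10⁸ K⁴.
T = (2.408×10⁸)^(1/4).

T ≈ 125 K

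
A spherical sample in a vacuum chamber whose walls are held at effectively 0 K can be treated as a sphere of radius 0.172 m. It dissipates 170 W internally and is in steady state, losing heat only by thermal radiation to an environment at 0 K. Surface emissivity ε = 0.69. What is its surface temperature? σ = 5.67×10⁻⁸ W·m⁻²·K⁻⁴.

T ≈ 329 K

Steady state: internal power = radiated power, P = εσA T⁴.
Radiating area A = 4πr² = 0.3718 m².
T⁴ = P/(εσA) = 170/(0.69·5.67×10⁻⁸·0.3718) = 1.169×10¹⁰ K⁴.
T = (1.169×10¹⁰)^(1/4).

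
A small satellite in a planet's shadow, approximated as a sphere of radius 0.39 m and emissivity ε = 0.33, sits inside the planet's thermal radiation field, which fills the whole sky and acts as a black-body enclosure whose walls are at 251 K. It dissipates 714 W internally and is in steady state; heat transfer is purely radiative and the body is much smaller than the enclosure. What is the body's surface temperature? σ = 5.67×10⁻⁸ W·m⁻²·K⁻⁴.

T ≈ 393 K

For a small grey body in a large enclosure, net radiated power = εσA(T⁴ − T_w⁴).
Steady state: P = εσA(T⁴ − T_w⁴) with A = 4πr² = 1.911 m².
T⁴ = P/(εσA) + T_w⁴ = 714/(0.33·5.67×10⁻⁸·1.911) + (251)⁴
    = 1.996×10¹⁰ + 3.969×10⁹ = 2.393×10¹⁰ K⁴.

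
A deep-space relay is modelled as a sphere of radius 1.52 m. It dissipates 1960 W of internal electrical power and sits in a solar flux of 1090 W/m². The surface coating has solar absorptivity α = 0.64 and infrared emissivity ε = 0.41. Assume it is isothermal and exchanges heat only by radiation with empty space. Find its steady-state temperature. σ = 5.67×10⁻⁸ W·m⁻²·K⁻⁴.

At steady state, absorbed solar power + internal power = radiated power.
Absorbed: α·S·A_cross = 0.64·1090·7.258 = 5063 W (cross-section πr²).
Total input = 5063 + 1960 = 7023 W.
Radiated: εσ·A_surf·T⁴ with A_surf = 4πr² = 29.03 m².
T⁴ = 7023/(0.41·5.67×10⁻⁸·29.03) = 1.041×10¹⁰ K⁴.

T ≈ 319 K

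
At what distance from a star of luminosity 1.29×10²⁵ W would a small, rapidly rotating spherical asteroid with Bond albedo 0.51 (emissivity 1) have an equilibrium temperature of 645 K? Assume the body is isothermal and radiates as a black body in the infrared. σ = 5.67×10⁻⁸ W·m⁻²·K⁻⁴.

For an isothermal black-emitting sphere, (1−a)S·πr² = σ·4πr²·T⁴ ⇒ S = 4σT⁴/(1−a).
S = 4·5.67×10⁻⁸·(645)⁴/0.490 = 80110 W/m².
Flux falls as S = L/(4πd²), so d = √(L/(4πS)) = √(1.29×10²⁵/(4π·80110)).

d ≈ 3.58×10⁹ m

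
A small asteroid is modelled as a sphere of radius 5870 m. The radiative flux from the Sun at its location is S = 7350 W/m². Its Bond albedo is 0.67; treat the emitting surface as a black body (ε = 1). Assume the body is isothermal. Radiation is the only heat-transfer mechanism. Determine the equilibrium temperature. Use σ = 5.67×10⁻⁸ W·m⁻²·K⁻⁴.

T ≈ 322 K

At equilibrium, absorbed power = emitted power.
Absorbing cross-section = πr² = 1.082×10⁸ m²; emitting surface = 4πr² = 4.330×10⁸ m² (ratio 4).
(1−a)S·A_cross = εσ·A_surf·T⁴  ⇒  T⁴ = (1−a)S/(4σ).
T⁴ = 0.330·7350/(4·5.67×10⁻⁸) = 1.069×10¹⁰ K⁴.
T = (1.069×10¹⁰)^(1/4).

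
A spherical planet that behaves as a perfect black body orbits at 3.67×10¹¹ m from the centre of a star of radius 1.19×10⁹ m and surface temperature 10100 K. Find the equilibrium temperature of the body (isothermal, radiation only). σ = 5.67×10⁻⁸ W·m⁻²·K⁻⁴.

The star's surface emits σT_*⁴; at distance d the flux is S = σT_*⁴(R_*/d)².
S = 5.67×10⁻⁸·(10100)⁴·(1.19×10⁹/3.67×10¹¹)² = 6203 W/m².
For an isothermal sphere T⁴ = (1−a)S/(4σ) = 2.735×10¹⁰ K⁴.

T ≈ 407 K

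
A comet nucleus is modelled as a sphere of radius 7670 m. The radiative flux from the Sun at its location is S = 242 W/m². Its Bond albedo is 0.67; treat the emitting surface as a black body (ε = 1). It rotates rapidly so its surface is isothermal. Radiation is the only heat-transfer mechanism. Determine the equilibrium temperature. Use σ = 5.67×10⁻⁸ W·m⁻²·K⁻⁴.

At equilibrium, absorbed power = emitted power.
Absorbing cross-section = πr² = 1.848×10⁸ m²; emitting surface = 4πr² = 7.393×10⁸ m² (ratio 4).
(1−a)S·A_cross = εσ·A_surf·T⁴  ⇒  T⁴ = (1−a)S/(4σ).
T⁴ = 0.330·242/(4·5.67×10⁻⁸) = 3.521×10⁸ K⁴.
T = (3.521×10⁸)^(1/4).

T ≈ 137 K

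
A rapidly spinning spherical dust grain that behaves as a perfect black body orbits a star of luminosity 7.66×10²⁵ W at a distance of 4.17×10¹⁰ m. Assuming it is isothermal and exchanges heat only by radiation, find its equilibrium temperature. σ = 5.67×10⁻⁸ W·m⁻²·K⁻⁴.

First find the stellar flux at distance d: S = L/(4πd²) = 7.66×10²⁵/(4π·(4.17×10¹⁰)²) = 3505 W/m².
For an isothermal sphere, absorbed (1−a)S·πr² = emitted σ·4πr²·T⁴, so T⁴ = (1−a)S/(4σ).
T⁴ = 1.00·3505/(4·5.67×10⁻⁸) = 1.546×10¹⁰ K⁴.

T ≈ 353 K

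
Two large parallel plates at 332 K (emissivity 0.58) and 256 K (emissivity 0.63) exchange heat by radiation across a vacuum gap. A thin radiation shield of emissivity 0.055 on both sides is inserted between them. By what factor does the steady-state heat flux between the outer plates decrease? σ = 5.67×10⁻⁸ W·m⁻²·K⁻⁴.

factor ≈ 16.3

Without shield: q₀ = σΔ(T⁴)/(1/ε₁+1/ε₂−1) with denominator 2.311.
With shield the two gaps are in series; the resistances add: (1/ε₁+1/ε_s−1)+(1/ε_s+1/ε₂−1) = 18.91+18.77 = 37.68.
Heat-flux ratio q₀/q = 37.68/2.311.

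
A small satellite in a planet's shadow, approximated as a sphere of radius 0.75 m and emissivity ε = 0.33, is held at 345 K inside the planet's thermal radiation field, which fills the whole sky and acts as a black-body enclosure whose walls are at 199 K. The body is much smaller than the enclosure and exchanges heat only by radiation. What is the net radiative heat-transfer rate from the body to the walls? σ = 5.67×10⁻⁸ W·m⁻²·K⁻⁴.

P_net ≈ 1670 W

For a small grey body in a large enclosure: P_net = εσA(T_body⁴ − T_wall⁴).
A = 4πr² = 7.069 m²; T_body⁴ − T_wall⁴ = 1.417×10¹⁰ − 1.568×10⁹ = 1.260×10¹⁰ K⁴.
|P_net| = 0.33·5.67×10⁻⁸·7.069·1.260×10¹⁰.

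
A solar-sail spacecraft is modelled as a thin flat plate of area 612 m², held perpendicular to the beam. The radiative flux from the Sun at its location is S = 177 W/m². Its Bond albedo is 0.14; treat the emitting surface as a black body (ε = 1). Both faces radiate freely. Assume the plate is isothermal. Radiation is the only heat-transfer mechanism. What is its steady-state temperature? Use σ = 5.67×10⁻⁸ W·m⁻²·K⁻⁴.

At equilibrium, absorbed power = emitted power.
Absorbing cross-section = A = 612.0 m²; emitting surface = 2A = 1224 m² (ratio 2).
(1−a)S·A_cross = εσ·A_surf·T⁴  ⇒  T⁴ = (1−a)S/(2σ).
T⁴ = 0.860·177/(2·5.67×10⁻⁸) = 1.342×10⁹ K⁴.
T = (1.342×10⁹)^(1/4).

T ≈ 191 K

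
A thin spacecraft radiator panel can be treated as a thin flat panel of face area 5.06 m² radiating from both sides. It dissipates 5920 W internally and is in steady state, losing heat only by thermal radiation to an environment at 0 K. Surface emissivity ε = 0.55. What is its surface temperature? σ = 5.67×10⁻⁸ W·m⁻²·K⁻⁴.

T ≈ 370 K

Steady state: internal power = radiated power, P = εσA T⁴.
Radiating area A = 2·5.06 = 10.12 m².
T⁴ = P/(εσA) = 5920/(0.55·5.67×10⁻⁸·10.12) = 1.876×10¹⁰ K⁴.
T = (1.876×10¹⁰)^(1/4).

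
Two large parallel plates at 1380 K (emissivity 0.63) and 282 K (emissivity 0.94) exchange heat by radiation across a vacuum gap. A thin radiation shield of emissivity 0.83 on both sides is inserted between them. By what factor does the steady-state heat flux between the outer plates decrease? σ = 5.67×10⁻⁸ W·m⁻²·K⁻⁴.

Without shield: q₀ = σΔ(T⁴)/(1/ε₁+1/ε₂−1) with denominator 1.651.
With shield the two gaps are in series; the resistances add: (1/ε₁+1/ε_s−1)+(1/ε_s+1/ε₂−1) = 1.792+1.269 = 3.061.
Heat-flux ratio q₀/q = 3.061/1.651.

factor ≈ 1.85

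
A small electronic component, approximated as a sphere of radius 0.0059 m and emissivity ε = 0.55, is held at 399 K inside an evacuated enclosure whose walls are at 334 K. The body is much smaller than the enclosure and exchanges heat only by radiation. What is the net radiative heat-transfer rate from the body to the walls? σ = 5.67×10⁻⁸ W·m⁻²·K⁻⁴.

For a small grey body in a large enclosure: P_net = εσA(T_body⁴ − T_wall⁴).
A = 4πr² = 4.374×10⁻⁴ m²; T_body⁴ − T_wall⁴ = 2.534×10¹⁰ − 1.244×10¹⁰ = 1.290×10¹⁰ K⁴.
|P_net| = 0.55·5.67×10⁻⁸·4.374×10⁻⁴·1.290×10¹⁰.

P_net ≈ 0.176 W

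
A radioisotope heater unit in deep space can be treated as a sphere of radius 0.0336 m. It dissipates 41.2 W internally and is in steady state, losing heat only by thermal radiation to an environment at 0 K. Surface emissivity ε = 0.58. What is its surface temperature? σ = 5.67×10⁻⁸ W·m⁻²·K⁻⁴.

Steady state: internal power = radiated power, P = εσA T⁴.
Radiating area A = 4πr² = 0.01419 m².
T⁴ = P/(εσA) = 41.2/(0.58·5.67×10⁻⁸·0.01419) = 8.831×10¹⁰ K⁴.
T = (8.831×10¹⁰)^(1/4).

T ≈ 545 K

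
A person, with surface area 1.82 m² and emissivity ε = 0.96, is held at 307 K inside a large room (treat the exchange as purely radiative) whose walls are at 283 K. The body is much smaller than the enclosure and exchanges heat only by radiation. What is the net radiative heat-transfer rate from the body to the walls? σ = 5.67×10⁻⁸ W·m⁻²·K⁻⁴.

P_net ≈ 245 W

For a small grey body in a large enclosure: P_net = εσA(T_body⁴ − T_wall⁴).
A = 1.82 m²; T_body⁴ − T_wall⁴ = 8.883×10⁹ − 6.414×10⁹ = 2.469×10⁹ K⁴.
|P_net| = 0.96·5.67×10⁻⁸·1.820·2.469×10⁹.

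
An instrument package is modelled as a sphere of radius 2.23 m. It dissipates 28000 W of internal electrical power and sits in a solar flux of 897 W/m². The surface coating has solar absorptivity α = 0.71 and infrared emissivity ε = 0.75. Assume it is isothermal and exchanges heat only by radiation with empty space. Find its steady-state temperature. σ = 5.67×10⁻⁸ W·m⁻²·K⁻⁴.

At steady state, absorbed solar power + internal power = radiated power.
Absorbed: α·S·A_cross = 0.71·897·15.62 = 9950 W (cross-section πr²).
Total input = 9950 + 28000 = 37950 W.
Radiated: εσ·A_surf·T⁴ with A_surf = 4πr² = 62.49 m².
T⁴ = 37950/(0.75·5.67×10⁻⁸·62.49) = 1.428×10¹⁰ K⁴.

T ≈ 346 K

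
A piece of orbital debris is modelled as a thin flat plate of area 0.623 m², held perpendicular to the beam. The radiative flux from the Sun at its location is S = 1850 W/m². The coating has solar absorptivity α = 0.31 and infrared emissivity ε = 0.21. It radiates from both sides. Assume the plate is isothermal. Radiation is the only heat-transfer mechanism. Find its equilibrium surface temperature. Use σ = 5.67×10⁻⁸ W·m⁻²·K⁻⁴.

T ≈ 394 K

At equilibrium, absorbed power = emitted power.
Absorbing cross-section = A = 0.6230 m²; emitting surface = 2A = 1.246 m² (ratio 2).
αS·A_cross = εσ·A_surf·T⁴  ⇒  T⁴ = αS/(ε·2σ).
T⁴ = 0.310·1850/(0.21·2·5.67×10⁻⁸) = 2.408×10¹⁰ K⁴.
T = (2.408×10¹⁰)^(1/4).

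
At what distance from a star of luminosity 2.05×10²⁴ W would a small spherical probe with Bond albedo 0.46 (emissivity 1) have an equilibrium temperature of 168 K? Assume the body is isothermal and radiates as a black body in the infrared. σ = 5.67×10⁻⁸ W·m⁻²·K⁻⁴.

d ≈ 2.21×10¹⁰ m

For an isothermal black-emitting sphere, (1−a)S·πr² = σ·4πr²·T⁴ ⇒ S = 4σT⁴/(1−a).
S = 4·5.67×10⁻⁸·(168)⁴/0.540 = 334.6 W/m².
Flux falls as S = L/(4πd²), so d = √(L/(4πS)) = √(2.05×10²⁴/(4π·334.6)).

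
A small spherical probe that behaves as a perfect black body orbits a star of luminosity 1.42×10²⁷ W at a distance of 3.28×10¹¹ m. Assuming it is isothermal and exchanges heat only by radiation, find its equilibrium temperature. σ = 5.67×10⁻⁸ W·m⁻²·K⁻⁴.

T ≈ 261 K

First find the stellar flux at distance d: S = L/(4πd²) = 1.42×10²⁷/(4π·(3.28×10¹¹)²) = 1050 W/m².
For an isothermal sphere, absorbed (1−a)S·πr² = emitted σ·4πr²·T⁴, so T⁴ = (1−a)S/(4σ).
T⁴ = 1.00·1050/(4·5.67×10⁻⁸) = 4.631×10⁹ K⁴.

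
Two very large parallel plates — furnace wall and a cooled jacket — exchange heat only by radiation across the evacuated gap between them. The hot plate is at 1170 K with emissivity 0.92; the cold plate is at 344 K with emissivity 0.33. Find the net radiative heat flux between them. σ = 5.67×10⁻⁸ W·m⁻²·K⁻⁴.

For two infinite grey parallel plates, q = σ(T₁⁴ − T₂⁴)/(1/ε₁ + 1/ε₂ − 1).
T₁⁴ − T₂⁴ = 1.874×10¹² − 1.400×10¹⁰ = 1.860×10¹² K⁴.
1/ε₁ + 1/ε₂ − 1 = 1.087 + 3.030 − 1 = 3.117.
q = 5.67×10⁻⁸ × 1.860×10¹² / 3.117.

q ≈ 33800 W/m²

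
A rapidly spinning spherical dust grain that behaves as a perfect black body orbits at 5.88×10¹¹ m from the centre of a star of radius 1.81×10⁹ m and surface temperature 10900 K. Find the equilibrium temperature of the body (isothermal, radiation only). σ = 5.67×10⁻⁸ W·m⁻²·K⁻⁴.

The star's surface emits σT_*⁴; at distance d the flux is S = σT_*⁴(R_*/d)².
S = 5.67×10⁻⁸·(10900)⁴·(1.81×10⁹/5.88×10¹¹)² = 7584 W/m².
For an isothermal sphere T⁴ = (1−a)S/(4σ) = 3.344×10¹⁰ K⁴.

T ≈ 428 K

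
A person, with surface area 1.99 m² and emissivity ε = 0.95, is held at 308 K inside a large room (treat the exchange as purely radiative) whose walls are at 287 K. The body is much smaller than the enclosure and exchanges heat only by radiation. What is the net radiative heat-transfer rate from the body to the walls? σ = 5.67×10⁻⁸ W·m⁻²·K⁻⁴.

P_net ≈ 237 W

For a small grey body in a large enclosure: P_net = εσA(T_body⁴ − T_wall⁴).
A = 1.99 m²; T_body⁴ − T_wall⁴ = 8.999×10⁹ − 6.785×10⁹ = 2.215×10⁹ K⁴.
|P_net| = 0.95·5.67×10⁻⁸·1.990·2.215×10⁹.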